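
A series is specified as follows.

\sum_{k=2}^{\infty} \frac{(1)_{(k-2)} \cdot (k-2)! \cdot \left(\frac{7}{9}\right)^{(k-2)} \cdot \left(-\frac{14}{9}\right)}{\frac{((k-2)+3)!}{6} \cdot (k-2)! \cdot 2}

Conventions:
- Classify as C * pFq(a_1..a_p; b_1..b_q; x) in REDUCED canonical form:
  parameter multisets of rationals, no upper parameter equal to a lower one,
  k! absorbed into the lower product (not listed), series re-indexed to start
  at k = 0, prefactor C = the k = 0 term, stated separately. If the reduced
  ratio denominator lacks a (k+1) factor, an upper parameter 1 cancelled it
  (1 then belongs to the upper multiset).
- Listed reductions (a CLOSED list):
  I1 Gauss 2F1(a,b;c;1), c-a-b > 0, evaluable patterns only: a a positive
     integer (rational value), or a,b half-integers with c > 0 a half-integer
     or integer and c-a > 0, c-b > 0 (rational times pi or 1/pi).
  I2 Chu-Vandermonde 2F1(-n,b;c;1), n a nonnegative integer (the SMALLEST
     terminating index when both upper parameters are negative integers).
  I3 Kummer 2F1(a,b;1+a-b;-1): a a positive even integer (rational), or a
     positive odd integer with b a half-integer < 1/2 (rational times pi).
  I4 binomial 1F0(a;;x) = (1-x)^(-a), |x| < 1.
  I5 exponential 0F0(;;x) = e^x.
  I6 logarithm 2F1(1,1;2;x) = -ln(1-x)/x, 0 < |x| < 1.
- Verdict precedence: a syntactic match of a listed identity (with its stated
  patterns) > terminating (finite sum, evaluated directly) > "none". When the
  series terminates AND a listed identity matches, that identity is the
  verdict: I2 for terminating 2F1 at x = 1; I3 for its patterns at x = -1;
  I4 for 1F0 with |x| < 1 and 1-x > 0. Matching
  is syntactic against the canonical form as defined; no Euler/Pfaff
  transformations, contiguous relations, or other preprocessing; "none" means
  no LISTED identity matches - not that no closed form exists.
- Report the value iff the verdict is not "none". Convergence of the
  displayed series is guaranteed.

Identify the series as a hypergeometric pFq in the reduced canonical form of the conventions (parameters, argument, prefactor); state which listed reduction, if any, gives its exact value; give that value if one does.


Structural cue: t_0 = -\frac{7}{9} here, and the constant factors (C = -7/9) combine into one prefactor.
Ratio: r(k) = \frac{7}{9} * (k+1) (k+1) / [(k+4) (k+1)] - poly over poly, x = \frac{7}{9} from leading terms; C = -\frac{7}{9} at k = 0.

The series (x = \frac{7}{9}) is 2F1: upper {1, 1}, lower {4}, prefactor -\frac{7}{9}. Verdict: none - at argument \frac{7}{9} the multisets {1, 1} ; {4} match no listed identity.


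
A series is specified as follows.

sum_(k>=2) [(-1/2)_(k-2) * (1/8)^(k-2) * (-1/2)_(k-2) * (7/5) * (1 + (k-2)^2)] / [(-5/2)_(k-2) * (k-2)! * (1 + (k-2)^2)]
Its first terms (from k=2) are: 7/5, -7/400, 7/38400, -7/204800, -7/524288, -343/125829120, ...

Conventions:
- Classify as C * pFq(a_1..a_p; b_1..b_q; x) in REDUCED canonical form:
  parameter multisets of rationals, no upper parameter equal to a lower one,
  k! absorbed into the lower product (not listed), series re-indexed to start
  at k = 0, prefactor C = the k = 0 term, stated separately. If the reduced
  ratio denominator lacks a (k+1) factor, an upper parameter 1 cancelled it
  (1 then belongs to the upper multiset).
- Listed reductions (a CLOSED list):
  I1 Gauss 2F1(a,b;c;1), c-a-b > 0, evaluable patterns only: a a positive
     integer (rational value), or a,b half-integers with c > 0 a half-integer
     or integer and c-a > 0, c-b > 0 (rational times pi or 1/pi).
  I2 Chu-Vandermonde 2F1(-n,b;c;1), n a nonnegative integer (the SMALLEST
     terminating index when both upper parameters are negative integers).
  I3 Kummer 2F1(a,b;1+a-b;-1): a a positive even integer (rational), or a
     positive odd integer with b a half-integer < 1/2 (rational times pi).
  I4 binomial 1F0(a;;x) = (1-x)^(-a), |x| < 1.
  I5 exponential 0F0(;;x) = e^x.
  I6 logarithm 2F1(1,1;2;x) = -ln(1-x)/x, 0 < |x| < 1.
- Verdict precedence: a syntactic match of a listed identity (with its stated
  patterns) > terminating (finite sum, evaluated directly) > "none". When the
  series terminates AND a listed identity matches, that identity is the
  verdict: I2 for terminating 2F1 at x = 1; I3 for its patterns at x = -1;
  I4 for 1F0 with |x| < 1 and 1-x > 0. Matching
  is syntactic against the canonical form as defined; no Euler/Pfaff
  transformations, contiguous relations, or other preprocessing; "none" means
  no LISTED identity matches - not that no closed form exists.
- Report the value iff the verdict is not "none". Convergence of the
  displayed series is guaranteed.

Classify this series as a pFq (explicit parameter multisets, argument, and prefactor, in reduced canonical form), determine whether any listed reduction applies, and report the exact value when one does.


Canonical form: C = 7/5 times 2F1 with upper {-1/2, -1/2}, lower {-5/2}, x = 1/8. Verdict: none - this 2F1 at x = 1/8 matches no listed pattern, and upper {-1/2, -1/2} holds no stopper.

Key observation: t_0 = 7/5 here, and the factor k^2 + 1 cancels (top and bottom), leaving prefactor 7/5.
Adjacent-term ratio: r(k) = (1/8) * (k-1/2) (k-1/2) / [(k-5/2) (k+1)] ; factor over Q: parameters, x = (1/8), and C = 7/5.


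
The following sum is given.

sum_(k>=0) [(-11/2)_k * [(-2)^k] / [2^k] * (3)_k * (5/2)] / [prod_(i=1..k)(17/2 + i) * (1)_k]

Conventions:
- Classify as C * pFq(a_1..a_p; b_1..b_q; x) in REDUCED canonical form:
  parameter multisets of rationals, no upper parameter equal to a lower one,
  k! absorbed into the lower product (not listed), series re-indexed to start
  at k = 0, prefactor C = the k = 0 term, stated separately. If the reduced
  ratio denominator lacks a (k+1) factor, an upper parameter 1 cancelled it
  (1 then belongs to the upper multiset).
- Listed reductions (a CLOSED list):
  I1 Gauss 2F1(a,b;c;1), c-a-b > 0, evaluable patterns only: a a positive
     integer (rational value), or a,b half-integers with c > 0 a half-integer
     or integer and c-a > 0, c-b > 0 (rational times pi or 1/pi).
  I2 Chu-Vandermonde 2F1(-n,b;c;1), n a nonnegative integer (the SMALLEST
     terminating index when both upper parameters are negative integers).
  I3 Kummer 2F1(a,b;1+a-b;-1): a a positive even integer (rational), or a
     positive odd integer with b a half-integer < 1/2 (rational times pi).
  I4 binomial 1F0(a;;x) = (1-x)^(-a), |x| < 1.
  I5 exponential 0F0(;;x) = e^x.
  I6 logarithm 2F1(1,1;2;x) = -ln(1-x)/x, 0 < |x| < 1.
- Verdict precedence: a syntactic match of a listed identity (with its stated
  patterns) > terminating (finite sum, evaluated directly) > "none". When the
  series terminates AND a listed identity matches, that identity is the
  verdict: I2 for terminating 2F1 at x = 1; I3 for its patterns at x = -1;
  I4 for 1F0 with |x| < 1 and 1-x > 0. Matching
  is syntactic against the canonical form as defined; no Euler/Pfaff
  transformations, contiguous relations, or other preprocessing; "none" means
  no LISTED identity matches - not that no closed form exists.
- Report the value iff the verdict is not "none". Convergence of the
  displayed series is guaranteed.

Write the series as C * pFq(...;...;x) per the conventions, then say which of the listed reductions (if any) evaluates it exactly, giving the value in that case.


Classification (C = 5/2): 2F1 with upper {-11/2, 3}, lower {19/2}, argument x = -1. Verdict at x = -1: Kummer's theorem (I3) matches (x = -1; c = 19/2 equals 1+a-b for upper {-11/2, 3}: listed pattern). Hence: (546975/131072) * pi.

Key step: x = (-1) and (1)_k (prefactor 5/2) is k! itself.
Step ratio: r(k) = (-1) * (k-11/2) (k+3) / [(k+19/2) (k+1)] - poly over poly, x = (-1) from leading terms; C = 5/2 at k = 0.


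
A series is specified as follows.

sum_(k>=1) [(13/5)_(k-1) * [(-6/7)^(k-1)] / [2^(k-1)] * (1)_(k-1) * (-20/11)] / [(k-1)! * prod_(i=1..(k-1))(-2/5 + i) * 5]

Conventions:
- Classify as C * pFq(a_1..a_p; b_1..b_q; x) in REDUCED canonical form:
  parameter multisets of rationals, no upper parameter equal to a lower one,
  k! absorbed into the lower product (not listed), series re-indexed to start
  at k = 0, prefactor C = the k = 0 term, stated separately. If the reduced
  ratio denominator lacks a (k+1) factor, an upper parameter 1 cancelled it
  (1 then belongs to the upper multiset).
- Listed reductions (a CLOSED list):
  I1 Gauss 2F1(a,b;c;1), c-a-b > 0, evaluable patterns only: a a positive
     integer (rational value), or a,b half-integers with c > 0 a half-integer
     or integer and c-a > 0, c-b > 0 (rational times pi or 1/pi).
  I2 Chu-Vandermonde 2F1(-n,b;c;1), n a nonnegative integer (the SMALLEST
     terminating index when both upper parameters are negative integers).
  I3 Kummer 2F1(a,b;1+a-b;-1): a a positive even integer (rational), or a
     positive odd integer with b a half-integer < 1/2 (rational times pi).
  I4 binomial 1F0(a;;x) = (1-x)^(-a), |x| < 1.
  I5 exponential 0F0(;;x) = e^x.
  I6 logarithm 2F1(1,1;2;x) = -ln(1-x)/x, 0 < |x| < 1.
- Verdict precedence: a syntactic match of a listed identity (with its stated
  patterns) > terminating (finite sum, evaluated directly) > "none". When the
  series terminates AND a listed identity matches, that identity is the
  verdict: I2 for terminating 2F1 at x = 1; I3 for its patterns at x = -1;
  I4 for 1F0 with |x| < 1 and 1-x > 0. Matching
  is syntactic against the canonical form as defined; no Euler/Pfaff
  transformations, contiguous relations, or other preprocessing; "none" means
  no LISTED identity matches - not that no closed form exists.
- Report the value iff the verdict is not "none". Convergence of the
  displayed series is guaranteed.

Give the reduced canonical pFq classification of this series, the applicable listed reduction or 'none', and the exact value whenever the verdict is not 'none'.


Prefactor -4/11, argument -3/7: 2F1 with upper {1, 13/5} over lower {3/5}. Verdict: none (x = -3/7): each listed identity misses the multisets {1, 13/5} ; {3/5}.

The tell: from the first term -4/11: the constant factors (C = -4/11) combine into one prefactor.
Term ratio: r(k) = (-3/7) * (k+1) (k+13/5) / [(k+3/5) (k+1)] - poly over poly, x = (-3/7) from leading terms; C = -4/11 at k = 0.


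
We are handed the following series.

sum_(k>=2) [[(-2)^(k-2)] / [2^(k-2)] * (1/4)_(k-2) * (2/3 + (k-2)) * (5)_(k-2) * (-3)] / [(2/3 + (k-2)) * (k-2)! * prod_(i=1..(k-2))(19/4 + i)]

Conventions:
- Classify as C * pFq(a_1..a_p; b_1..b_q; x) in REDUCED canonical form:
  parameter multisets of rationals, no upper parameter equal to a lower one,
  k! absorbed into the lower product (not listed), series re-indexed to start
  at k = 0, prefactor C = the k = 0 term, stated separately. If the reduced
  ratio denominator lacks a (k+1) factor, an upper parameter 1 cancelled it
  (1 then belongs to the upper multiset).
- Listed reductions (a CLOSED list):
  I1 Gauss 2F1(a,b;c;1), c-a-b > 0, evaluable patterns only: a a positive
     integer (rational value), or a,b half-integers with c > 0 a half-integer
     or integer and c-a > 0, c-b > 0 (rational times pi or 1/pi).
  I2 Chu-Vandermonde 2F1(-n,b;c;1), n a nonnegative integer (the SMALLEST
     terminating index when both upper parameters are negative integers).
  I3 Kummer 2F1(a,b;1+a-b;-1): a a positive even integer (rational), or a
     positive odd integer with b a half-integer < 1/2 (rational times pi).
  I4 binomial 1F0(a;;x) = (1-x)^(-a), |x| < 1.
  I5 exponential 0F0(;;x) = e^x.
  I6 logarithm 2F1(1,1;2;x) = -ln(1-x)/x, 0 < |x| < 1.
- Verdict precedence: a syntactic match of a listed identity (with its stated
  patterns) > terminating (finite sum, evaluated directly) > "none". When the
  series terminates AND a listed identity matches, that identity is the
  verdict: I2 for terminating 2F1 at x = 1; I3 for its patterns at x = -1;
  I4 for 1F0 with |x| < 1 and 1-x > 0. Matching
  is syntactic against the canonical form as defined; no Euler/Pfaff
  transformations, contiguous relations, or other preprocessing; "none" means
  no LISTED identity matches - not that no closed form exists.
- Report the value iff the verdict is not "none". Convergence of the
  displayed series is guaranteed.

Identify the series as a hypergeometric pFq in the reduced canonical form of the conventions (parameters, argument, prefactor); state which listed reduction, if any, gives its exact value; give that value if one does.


Prefactor -3, argument -1: 2F1 with upper {1/4, 5} over lower {23/4}. Verdict: none. Every listed pattern misses the 2F1 form at -1, upper {1/4, 5}.

Key observation: t_0 being -3, the lower running product (C = -3, x = -1) is a rising factorial.
Ratio: r(k) = (-1) * (k+1/4) (k+5) / [(k+23/4) (k+1)] - rational; roots negated = parameters, x = (-1), C = -3.


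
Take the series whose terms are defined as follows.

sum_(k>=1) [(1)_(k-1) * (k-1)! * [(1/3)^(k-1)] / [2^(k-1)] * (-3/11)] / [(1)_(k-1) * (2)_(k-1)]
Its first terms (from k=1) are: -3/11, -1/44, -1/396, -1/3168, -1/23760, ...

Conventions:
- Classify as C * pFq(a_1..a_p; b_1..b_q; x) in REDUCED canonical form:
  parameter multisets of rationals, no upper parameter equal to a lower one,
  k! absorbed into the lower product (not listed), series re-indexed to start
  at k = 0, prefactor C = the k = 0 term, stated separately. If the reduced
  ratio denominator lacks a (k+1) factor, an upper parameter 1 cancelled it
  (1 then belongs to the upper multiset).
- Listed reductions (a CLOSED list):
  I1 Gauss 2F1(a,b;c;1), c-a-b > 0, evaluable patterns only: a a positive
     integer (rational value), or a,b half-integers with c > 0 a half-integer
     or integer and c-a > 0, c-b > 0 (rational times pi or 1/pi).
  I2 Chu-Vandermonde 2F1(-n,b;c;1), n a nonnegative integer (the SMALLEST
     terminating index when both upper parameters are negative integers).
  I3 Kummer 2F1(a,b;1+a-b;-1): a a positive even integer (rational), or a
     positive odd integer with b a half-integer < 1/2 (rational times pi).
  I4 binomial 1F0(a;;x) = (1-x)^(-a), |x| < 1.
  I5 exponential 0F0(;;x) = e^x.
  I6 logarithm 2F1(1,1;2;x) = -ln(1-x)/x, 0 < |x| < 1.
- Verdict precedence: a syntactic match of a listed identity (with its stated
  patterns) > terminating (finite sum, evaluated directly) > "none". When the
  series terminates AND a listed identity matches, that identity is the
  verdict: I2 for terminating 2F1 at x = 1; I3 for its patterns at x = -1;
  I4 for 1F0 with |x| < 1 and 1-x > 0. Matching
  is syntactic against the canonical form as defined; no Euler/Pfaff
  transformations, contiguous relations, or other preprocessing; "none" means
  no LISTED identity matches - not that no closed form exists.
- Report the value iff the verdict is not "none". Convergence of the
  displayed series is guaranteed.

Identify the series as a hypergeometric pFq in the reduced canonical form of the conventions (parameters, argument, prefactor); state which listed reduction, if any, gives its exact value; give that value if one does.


At argument 1/6: a 2F1 with upper {1, 1}, lower {2}, scaled by C = -3/11. Verdict: logarithm (I6) matches (the logarithm: parameters (1,1;2), x = 1/6). Hence: (18/11) * ln(5/6).

First insight: x = (1/6) and the factorial ratio (C = -3/11) (k+a-1)!/(a-1)! is a rising factorial (a)_k.
Term ratio: r(k) = (1/6) * (k+1) (k+1) / [(k+2) (k+1)] ; factor over Q: parameters, x = (1/6), and C = -3/11.


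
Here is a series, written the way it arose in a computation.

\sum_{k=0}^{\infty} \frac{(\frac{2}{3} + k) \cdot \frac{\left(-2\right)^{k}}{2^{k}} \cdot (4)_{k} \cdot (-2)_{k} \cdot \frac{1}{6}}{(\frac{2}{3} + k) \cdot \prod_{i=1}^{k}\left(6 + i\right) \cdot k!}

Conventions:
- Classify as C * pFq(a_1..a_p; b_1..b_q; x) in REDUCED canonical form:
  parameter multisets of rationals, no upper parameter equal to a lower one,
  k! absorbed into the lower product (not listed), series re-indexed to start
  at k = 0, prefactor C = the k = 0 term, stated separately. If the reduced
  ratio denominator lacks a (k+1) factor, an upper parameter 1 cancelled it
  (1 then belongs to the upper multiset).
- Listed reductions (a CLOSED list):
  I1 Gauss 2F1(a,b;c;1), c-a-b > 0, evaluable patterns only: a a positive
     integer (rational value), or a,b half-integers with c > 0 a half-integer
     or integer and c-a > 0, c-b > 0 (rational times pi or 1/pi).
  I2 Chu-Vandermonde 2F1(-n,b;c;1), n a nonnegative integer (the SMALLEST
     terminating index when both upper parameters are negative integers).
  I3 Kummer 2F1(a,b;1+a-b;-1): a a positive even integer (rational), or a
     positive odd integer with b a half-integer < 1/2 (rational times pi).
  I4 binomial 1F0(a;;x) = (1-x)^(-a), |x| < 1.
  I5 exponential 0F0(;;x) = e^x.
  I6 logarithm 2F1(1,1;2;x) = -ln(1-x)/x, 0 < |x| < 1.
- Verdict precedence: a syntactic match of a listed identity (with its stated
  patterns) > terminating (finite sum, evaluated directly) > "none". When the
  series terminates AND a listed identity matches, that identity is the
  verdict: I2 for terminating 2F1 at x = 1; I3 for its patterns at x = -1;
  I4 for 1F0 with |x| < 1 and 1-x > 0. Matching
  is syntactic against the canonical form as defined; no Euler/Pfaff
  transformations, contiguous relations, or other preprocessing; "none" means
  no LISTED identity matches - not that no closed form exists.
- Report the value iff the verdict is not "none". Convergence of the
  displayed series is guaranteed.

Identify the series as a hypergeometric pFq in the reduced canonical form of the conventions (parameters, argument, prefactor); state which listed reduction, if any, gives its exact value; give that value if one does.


Reduced: x = -1, 2F1, upper = {-2, 4}, lower = {7}, C = \frac{1}{6}. Verdict (x = -1): Kummer (I3) applies (x = -1; c = 7 equals 1+a-b for upper {-2, 4}: listed pattern). Sum: \frac{5}{12}.

Key step: t_0 being \frac{1}{6}, striking the common factor k + 2/3 reduces the term (C = 1/6, x = -1).
Adjacent-term ratio: r(k) = -1 * (k-2) (k+4) / [(k+7) (k+1)] - rational in k. x = -1; t_0 = \frac{1}{6}; negate the roots.


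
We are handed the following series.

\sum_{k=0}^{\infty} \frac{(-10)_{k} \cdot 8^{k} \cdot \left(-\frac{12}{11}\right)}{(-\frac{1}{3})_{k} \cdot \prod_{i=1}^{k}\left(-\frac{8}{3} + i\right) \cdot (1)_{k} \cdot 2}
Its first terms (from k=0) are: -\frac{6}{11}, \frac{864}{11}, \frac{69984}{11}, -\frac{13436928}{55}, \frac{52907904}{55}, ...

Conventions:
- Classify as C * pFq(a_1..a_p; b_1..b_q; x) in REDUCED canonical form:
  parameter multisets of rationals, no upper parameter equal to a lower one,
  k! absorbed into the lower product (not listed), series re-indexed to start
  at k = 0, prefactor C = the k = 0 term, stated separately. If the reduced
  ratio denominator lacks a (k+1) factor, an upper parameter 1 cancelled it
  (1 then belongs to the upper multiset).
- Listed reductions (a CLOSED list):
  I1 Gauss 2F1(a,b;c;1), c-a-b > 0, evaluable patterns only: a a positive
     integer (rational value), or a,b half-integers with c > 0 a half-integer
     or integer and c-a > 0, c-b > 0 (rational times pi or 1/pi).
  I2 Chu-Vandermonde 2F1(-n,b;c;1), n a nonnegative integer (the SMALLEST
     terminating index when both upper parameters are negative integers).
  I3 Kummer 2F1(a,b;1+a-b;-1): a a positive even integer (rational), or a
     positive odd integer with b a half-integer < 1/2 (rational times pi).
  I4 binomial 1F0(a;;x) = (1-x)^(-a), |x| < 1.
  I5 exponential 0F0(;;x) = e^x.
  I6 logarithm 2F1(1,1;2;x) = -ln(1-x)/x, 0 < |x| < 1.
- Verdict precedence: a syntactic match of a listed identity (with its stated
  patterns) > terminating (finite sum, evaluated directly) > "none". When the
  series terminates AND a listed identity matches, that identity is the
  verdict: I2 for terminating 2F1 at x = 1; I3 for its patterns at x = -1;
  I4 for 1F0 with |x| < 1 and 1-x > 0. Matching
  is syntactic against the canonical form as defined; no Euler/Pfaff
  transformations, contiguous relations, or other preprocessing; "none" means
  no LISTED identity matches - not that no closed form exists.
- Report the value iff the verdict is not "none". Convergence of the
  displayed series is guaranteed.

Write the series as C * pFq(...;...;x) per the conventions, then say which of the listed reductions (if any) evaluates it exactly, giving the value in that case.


With C = -\frac{6}{11}: the canonical form is 1F2(-10; -\frac{5}{3}, -\frac{1}{3}; 8). Verdict: terminating (-10 upstairs). 11 nonzero terms in all; added directly. Value: \frac{1442142075378265122}{51176574824375}.

First insight: from the first term -\frac{6}{11}: the lower running product (prefactor -6/11) is a rising factorial.
Adjacent-term ratio: r(k) = 8 * (k-10) / [(k-\frac{5}{3}) (k-\frac{1}{3}) (k+1)] - poly over poly, x = 8 from leading terms; C = -\frac{6}{11} at k = 0.


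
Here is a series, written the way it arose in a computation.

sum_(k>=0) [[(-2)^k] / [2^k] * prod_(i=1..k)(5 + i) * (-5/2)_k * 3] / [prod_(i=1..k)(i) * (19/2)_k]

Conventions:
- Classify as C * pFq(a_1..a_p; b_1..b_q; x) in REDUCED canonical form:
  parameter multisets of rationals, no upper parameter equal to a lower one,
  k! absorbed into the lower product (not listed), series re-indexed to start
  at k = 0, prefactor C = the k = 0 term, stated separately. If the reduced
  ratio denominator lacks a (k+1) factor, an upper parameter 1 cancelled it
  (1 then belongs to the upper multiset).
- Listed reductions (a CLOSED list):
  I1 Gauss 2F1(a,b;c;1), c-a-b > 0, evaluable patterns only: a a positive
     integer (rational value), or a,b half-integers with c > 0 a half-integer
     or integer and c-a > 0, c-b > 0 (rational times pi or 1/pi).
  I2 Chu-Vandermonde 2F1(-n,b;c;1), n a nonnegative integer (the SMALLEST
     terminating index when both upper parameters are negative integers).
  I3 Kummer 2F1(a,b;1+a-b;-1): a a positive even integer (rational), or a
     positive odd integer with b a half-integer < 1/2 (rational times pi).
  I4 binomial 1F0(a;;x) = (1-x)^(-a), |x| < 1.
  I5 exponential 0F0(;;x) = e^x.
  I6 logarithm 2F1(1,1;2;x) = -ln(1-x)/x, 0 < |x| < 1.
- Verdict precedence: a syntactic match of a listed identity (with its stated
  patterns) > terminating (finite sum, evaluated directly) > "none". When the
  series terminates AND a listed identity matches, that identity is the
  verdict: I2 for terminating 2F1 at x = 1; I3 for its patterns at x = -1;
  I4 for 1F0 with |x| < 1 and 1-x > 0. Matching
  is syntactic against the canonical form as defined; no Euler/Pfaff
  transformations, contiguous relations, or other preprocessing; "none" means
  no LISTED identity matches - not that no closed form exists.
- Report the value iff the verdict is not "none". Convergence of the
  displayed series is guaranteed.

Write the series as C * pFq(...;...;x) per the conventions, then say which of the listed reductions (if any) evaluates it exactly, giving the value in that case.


Prefactor 3, argument -1: 2F1 with upper {-5/2, 6} over lower {19/2}. Verdict: the Kummer evaluation I3 applies (x = -1; c = 19/2 equals 1+a-b for upper {-5/2, 6}: listed pattern). Hence: 663/64.

Key step: from the first term 3: the two k-th powers (C = 3, x = -1) combine into one argument.
Step ratio: r(k) = (-1) * (k-5/2) (k+6) / [(k+19/2) (k+1)] - poly over poly, x = (-1) from leading terms; C = 3 at k = 0.


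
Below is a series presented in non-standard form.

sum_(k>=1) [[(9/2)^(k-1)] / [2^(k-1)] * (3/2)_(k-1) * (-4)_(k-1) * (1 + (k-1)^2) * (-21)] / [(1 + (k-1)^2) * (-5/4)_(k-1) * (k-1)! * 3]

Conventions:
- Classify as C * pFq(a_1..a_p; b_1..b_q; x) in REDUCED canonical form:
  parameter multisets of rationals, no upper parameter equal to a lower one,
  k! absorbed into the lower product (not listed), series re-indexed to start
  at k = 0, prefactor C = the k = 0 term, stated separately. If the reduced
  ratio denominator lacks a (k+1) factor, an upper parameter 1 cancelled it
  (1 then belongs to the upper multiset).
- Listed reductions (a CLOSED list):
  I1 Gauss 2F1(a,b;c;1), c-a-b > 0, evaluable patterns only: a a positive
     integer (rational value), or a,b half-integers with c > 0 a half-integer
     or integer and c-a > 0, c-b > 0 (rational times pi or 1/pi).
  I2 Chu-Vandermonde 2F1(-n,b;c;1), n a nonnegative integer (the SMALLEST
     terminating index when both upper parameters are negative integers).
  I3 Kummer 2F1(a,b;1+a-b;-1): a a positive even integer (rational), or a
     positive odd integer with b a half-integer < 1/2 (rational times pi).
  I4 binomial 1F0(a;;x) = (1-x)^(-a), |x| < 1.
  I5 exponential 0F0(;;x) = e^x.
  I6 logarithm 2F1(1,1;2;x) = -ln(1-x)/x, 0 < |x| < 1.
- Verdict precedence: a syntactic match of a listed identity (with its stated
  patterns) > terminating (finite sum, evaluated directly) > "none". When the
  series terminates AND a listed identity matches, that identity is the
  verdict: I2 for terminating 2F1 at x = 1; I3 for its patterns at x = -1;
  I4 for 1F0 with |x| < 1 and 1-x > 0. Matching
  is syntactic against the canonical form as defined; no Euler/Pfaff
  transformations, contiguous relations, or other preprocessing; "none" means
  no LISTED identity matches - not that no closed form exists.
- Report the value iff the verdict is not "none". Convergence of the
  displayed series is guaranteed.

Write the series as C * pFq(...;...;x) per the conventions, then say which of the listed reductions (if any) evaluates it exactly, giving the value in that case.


With C = -7: the canonical form is 2F1(-4, 3/2; -5/4; 9/4). Verdict: terminating. With -4 upstairs the series is a 5-term polynomial sum; evaluated term by term. Hence: -848603/80.

The tell: from the first term -7: the constant factors (C = -7) combine into one prefactor.
Ratio: r(k) = (9/4) * (k-4) (k+3/2) / [(k-5/4) (k+1)] - rational in k. x = (9/4); t_0 = -7; negate the roots.


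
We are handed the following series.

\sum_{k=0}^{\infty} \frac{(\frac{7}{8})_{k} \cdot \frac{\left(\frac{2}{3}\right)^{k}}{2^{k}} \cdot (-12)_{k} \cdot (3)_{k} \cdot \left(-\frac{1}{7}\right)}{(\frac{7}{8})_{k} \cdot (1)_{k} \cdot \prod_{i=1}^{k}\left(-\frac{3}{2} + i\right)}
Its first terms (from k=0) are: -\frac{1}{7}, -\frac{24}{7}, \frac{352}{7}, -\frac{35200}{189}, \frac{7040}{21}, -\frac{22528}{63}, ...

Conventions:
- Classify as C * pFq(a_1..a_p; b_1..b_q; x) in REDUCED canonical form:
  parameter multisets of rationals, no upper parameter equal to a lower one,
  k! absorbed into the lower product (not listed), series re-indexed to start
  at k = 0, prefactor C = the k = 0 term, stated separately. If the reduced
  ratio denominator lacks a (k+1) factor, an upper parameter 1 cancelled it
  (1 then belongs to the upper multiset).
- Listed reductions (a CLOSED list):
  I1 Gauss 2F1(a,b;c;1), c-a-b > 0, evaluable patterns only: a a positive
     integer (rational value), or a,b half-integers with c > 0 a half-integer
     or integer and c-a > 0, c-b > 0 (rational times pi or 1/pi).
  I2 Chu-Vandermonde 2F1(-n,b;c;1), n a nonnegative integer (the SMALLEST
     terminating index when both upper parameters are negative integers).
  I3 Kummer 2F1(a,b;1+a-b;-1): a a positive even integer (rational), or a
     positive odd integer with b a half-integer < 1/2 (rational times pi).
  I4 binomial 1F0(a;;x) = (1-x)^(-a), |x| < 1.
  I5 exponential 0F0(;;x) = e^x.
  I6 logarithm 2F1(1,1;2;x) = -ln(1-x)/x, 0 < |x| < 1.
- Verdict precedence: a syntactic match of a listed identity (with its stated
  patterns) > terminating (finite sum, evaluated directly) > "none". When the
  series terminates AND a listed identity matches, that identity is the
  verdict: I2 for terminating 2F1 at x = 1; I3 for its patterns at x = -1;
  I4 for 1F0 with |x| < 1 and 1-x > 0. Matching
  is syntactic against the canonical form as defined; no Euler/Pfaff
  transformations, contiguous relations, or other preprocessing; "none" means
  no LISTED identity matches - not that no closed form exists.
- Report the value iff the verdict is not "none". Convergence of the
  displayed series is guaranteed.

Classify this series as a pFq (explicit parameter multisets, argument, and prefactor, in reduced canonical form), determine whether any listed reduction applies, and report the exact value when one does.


x = \frac{1}{3} here; the reduced form reads 2F1, upper {-12, 3}, lower {-\frac{1}{2}}, C = -\frac{1}{7}. Verdict: terminating - upper parameter -12 makes this a finite sum (last index 12), evaluated exactly. Value: -\frac{3108850559}{15620645313}.

The tell: x = \frac{1}{3} and the parameter 7/8 appears in both the upper and lower lists and cancels.
Step ratio: r(k) = \frac{1}{3} * (k-12) (k+3) / [(k-\frac{1}{2}) (k+1)] - poly over poly, x = \frac{1}{3} from leading terms; C = -\frac{1}{7} at k = 0.


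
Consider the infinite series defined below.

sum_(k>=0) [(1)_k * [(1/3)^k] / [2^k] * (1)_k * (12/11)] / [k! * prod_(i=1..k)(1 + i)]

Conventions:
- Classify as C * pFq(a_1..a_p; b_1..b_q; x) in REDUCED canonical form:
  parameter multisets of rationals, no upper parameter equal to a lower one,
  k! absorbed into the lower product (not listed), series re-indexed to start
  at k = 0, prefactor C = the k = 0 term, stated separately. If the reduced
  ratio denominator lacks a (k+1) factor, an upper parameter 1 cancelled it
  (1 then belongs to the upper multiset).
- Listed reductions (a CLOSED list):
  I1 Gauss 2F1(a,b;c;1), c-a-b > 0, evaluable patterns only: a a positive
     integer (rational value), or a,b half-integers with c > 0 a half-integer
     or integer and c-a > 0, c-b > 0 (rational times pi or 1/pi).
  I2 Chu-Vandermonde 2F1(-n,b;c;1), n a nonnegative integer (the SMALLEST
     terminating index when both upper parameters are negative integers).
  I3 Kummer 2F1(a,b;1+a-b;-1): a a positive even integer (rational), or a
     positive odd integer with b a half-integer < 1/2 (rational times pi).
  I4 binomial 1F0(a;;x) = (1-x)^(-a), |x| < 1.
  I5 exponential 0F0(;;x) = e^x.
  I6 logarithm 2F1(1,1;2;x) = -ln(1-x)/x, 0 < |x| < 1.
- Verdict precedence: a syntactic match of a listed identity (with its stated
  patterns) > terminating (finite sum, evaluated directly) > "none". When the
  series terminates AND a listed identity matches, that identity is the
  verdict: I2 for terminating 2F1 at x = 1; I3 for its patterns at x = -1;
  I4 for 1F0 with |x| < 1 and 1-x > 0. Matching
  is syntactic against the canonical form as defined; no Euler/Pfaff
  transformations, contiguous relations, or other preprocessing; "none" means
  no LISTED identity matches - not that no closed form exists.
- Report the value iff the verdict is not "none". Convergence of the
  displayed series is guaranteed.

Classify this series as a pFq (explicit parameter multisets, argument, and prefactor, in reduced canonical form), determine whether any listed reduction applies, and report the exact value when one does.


Structural cue: from the first term 12/11: the lower running product (C = 12/11, x = 1/6) is a rising factorial.
Ratio: r(k) = (1/6) * (k+1) (k+1) / [(k+2) (k+1)] - rational; roots negated = parameters, x = (1/6), C = 12/11.

With C = 12/11: the canonical form is 2F1(1, 1; 2; 1/6). Verdict at x = 1/6: logarithm (I6) matches (the logarithm: parameters (1,1;2), x = 1/6). Sum: (-72/11) * ln(5/6).


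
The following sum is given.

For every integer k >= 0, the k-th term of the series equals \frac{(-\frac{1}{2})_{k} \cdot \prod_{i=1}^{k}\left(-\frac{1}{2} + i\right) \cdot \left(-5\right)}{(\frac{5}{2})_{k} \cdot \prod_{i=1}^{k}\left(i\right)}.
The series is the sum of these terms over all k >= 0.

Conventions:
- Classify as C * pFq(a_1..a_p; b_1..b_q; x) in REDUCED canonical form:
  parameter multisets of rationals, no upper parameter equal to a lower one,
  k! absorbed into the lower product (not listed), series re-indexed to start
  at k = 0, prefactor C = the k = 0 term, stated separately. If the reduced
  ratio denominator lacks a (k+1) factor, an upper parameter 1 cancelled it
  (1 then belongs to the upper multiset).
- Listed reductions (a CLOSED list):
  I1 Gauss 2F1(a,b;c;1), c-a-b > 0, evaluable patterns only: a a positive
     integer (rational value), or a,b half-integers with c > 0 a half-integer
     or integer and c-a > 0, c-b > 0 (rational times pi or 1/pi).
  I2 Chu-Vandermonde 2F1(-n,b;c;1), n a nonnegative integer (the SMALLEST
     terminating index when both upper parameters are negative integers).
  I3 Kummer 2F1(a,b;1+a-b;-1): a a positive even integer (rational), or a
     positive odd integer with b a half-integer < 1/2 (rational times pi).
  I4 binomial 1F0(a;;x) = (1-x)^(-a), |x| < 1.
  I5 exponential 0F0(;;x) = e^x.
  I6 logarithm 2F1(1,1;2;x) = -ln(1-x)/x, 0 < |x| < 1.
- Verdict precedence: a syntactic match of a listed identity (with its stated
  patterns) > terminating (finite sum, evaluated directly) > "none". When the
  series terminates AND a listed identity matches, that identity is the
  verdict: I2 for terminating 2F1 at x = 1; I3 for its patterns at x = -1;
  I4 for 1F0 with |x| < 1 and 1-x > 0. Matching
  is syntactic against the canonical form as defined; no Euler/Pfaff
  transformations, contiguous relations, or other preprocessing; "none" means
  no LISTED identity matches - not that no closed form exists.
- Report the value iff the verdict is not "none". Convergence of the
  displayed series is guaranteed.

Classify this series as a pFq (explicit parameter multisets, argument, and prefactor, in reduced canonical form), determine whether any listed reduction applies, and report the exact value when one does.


Prefactor -5, argument 1: 2F1 with upper {-\frac{1}{2}, \frac{1}{2}} over lower {\frac{5}{2}}. Verdict (x = 1): the half-integer Gauss pattern (I1) applies (x = 1; upper {-\frac{1}{2}, \frac{1}{2}} half-integers, c = \frac{5}{2} in the evaluable pattern). Its exact value is \left(-\frac{45}{32}\right) \cdot \pi.

Key observation: with t_0 = -5, the running product (C = -5, x = 1) telescopes to a rising factorial.
Consecutive-term ratio: r(k) = 1 * (k-\frac{1}{2}) (k+\frac{1}{2}) / [(k+\frac{5}{2}) (k+1)] - rational; roots negated = parameters, x = 1, C = -5.


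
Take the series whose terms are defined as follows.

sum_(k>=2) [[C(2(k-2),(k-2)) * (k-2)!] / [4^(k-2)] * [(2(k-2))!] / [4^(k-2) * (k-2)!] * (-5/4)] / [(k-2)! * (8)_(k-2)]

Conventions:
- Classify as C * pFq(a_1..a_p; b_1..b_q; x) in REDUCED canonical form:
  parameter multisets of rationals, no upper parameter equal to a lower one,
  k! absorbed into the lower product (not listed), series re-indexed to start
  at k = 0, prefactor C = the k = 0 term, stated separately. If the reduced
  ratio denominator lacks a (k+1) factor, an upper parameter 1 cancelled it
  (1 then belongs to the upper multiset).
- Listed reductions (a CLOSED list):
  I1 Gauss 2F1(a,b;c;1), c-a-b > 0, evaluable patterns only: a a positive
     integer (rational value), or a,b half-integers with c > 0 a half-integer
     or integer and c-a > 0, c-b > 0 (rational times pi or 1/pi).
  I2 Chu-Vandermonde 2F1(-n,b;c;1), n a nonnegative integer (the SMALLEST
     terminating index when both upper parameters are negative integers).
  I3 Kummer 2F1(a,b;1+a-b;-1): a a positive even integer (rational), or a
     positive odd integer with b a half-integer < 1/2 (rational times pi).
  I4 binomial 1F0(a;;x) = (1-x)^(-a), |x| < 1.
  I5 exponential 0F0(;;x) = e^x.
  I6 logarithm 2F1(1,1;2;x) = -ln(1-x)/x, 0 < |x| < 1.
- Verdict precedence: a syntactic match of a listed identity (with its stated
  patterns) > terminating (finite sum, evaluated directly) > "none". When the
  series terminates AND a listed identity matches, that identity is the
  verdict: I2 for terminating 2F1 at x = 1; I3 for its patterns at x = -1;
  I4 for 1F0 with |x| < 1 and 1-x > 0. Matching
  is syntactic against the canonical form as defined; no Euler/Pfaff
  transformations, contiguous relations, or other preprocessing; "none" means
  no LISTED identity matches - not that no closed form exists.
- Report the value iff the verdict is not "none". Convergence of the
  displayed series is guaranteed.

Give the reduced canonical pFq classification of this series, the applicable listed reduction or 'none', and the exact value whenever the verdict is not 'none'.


x = 1 here; the reduced form reads 2F1, upper {1/2, 1/2}, lower {8}, C = -5/4. Verdict (x = 1): Gauss's theorem I1 (half-integer case) applies (x = 1; upper {1/2, 1/2} half-integers, c = 8 in the evaluable pattern). Hence: (-5242880/1288287) / pi.

First insight: from the first term -5/4: C(2k,k) (C = -5/4) equals 4^k (1/2)_k / k!.
Term ratio: r(k) = 1 * (k+1/2) (k+1/2) / [(k+8) (k+1)] - rational; roots negated = parameters, x = 1, C = -5/4.


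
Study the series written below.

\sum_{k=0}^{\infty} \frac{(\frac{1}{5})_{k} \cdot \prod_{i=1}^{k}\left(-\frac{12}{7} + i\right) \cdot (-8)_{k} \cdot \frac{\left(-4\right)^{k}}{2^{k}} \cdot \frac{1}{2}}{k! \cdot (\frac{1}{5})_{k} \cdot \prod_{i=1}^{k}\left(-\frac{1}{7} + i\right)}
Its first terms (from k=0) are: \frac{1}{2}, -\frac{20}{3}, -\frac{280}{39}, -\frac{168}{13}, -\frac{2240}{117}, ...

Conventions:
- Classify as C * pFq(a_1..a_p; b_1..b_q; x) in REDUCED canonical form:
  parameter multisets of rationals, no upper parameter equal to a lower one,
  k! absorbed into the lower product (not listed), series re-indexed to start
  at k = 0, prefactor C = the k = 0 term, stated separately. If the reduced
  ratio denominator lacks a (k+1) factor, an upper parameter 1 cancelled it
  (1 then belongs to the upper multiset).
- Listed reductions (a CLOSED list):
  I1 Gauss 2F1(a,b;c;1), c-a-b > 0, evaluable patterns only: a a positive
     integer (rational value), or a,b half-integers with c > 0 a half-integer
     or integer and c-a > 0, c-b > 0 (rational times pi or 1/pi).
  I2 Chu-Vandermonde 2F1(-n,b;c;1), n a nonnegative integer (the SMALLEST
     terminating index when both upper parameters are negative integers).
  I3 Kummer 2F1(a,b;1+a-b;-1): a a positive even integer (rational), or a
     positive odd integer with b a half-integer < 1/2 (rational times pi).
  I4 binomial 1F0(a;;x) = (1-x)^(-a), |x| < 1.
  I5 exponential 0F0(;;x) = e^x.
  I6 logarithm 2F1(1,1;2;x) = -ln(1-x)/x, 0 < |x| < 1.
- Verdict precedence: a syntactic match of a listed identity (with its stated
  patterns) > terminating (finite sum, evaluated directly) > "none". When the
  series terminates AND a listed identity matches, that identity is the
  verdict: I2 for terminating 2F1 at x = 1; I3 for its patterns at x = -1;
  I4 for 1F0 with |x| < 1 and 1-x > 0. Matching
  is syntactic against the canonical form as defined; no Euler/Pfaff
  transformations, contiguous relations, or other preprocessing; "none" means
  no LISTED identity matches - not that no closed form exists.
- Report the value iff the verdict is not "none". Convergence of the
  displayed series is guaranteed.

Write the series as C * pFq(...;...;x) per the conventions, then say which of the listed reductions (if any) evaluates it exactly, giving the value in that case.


Classification (C = \frac{1}{2}): 2F1 with upper {-8, -\frac{5}{7}}, lower {\frac{6}{7}}, argument x = -2. Verdict: terminating - upper parameter -8 makes this a finite sum (last index 8), evaluated exactly. Sum: -\frac{4855609}{54366}.

Key step: with t_0 = \frac{1}{2}, the two k-th powers (C = 1/2) combine into one argument.
Step ratio: r(k) = -2 * (k-8) (k-\frac{5}{7}) / [(k+\frac{6}{7}) (k+1)] ; factor over Q: parameters, x = -2, and C = \frac{1}{2}.


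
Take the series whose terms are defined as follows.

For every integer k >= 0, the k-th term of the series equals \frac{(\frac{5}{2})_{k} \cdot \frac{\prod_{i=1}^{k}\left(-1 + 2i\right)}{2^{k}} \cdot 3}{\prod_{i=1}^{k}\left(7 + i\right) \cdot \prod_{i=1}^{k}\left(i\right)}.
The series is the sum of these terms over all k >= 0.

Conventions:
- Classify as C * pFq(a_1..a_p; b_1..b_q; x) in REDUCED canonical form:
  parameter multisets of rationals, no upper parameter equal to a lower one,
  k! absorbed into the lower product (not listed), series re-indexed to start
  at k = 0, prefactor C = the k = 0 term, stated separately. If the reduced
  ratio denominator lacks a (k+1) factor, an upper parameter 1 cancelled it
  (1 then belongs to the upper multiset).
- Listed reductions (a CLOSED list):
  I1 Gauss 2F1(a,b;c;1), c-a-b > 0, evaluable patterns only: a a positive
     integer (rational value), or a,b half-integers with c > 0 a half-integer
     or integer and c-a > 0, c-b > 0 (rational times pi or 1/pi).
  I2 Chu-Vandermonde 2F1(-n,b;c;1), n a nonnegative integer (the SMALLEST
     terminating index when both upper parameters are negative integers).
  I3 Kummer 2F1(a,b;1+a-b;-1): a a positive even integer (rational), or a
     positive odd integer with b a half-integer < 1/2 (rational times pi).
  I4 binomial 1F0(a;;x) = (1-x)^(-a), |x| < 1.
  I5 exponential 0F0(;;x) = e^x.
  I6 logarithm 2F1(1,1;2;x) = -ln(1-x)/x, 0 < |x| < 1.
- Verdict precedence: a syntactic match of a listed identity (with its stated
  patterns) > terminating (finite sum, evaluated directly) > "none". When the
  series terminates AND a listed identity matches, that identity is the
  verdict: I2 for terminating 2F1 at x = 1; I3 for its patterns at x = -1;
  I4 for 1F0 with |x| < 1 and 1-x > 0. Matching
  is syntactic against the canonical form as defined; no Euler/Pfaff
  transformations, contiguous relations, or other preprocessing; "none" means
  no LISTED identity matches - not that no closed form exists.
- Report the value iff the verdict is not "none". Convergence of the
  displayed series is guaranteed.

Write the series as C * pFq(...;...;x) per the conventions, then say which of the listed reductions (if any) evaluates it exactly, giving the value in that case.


Prefactor 3, argument 1: 2F1 with upper {\frac{1}{2}, \frac{5}{2}} over lower {8}. Verdict at x = 1: Gauss's theorem I1 (half-integer case) matches (x = 1; upper {\frac{1}{2}, \frac{5}{2}} half-integers, c = 8 in the evaluable pattern). Exact value: \frac{524288}{45045} / \pi.

Key observation: from the first term 3: the product of the first k integers (C = 3) is k!.
Term ratio: r(k) = 1 * (k+\frac{1}{2}) (k+\frac{5}{2}) / [(k+8) (k+1)] - rational in k, leading ratio 1; with t_0 = 3, classification follows.
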